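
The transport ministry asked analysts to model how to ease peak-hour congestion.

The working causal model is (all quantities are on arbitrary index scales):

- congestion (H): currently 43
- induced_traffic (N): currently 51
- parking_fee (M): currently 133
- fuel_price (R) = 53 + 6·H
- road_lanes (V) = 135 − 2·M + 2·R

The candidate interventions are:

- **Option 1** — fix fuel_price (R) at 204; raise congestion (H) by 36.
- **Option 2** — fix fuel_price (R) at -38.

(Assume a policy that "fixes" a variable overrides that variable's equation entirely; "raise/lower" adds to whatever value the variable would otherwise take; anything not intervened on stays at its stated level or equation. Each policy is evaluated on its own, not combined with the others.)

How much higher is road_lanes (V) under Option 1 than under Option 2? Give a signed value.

Option 1 (R := 204, H + 36):
  H = 43 + 36 = 79
  M = 133
  R = 204
  V = 135 − 2·133 + 2·204 = 277
Option 2 (R := -38):
  H = 43
  M = 133
  R = -38
  V = 135 − 2·133 + 2·(-38) = -207
V: 277 − (-207) = 484

484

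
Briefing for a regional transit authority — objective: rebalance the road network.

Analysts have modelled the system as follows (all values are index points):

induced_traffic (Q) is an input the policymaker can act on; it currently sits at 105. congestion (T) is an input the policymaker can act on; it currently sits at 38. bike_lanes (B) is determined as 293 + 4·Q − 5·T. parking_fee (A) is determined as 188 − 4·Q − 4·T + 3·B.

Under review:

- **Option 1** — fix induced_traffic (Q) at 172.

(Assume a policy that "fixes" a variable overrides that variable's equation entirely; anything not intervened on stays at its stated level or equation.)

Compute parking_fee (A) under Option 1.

Option 1 (Q := 172):
  Q = 172
  T = 38
  B = 293 + 4·172 − 5·38 = 791
  A = 188 − 4·172 − 4·38 + 3·791 = 1721

1721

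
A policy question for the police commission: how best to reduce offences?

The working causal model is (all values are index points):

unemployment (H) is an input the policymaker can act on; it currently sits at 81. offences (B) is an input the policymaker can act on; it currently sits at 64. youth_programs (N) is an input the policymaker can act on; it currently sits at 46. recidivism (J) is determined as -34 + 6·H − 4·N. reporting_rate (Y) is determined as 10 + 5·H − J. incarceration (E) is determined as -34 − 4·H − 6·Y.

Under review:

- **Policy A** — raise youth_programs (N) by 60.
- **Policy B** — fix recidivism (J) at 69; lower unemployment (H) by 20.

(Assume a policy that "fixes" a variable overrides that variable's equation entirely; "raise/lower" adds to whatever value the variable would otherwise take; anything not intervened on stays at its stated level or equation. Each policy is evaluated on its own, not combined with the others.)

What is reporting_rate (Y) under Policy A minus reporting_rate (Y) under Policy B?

Policy A (N + 60):
  H = 81
  N = 46 + 60 = 106
  J = -34 + 6·81 − 4·106 = 28
  Y = 10 + 5·81 − 28 = 387
Policy B (J := 69, H − 20):
  H = 81 − 20 = 61
  N = 46
  J = 69
  Y = 10 + 5·61 − 69 = 246
Y: 387 − 246 = 141

141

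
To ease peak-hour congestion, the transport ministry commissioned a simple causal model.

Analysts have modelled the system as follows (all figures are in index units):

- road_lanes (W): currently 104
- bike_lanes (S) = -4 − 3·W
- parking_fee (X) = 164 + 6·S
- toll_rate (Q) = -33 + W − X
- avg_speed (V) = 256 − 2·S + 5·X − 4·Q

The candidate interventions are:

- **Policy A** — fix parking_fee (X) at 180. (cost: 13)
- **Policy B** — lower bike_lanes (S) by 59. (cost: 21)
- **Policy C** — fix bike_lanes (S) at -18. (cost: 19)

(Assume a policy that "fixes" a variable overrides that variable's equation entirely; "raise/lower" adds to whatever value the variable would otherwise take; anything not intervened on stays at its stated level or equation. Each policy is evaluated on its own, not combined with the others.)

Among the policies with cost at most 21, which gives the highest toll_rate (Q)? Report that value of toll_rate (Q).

2157

Policy A (X := 180):
  W = 104
  S = -4 − 3·104 = -316
  X = 180
  Q = -33 + 104 − 180 = -109
Policy B (S − 59):
  W = 104
  S = -4 − 3·104 (−59 from intervention) = -375
  X = 164 + 6·(-375) = -2086
  Q = -33 + 104 − (-2086) = 2157
Policy C (S := -18):
  W = 104
  S = -18
  X = 164 + 6·(-18) = 56
  Q = -33 + 104 − 56 = 15
Comparing — Policy A: Q=-109, Policy B: Q=2157, Policy C: Q=15. Highest is 2157 (Policy B).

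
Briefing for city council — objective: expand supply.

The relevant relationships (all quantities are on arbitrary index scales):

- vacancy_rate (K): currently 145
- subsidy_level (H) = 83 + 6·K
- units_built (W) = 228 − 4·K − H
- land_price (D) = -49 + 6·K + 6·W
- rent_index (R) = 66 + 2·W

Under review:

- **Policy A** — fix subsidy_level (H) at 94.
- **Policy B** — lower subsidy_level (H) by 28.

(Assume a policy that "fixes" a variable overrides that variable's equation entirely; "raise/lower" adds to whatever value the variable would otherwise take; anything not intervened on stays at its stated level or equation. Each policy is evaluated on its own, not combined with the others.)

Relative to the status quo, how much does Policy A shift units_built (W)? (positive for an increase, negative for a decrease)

Baseline:
  K = 145
  H = 83 + 6·145 = 953
  W = 228 − 4·145 − 953 = -1305
Policy A (H := 94):
  K = 145
  H = 94
  W = 228 − 4·145 − 94 = -446
Change in W: -446 − (-1305) = 859

859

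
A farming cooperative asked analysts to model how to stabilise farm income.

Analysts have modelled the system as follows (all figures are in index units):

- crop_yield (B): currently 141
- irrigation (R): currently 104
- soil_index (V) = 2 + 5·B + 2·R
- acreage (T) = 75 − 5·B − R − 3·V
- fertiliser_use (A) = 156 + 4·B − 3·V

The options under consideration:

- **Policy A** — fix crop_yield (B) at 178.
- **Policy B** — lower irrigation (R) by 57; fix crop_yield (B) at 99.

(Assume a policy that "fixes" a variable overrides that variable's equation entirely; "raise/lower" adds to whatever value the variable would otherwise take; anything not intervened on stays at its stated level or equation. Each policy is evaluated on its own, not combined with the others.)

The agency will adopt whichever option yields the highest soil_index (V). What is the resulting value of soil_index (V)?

Policy A (B := 178):
  B = 178
  R = 104
  V = 2 + 5·178 + 2·104 = 1100
Policy B (R − 57, B := 99):
  B = 99
  R = 104 − 57 = 47
  V = 2 + 5·99 + 2·47 = 591
Comparing — Policy A: V=1100, Policy B: V=591. Highest is 1100 (Policy A).

1100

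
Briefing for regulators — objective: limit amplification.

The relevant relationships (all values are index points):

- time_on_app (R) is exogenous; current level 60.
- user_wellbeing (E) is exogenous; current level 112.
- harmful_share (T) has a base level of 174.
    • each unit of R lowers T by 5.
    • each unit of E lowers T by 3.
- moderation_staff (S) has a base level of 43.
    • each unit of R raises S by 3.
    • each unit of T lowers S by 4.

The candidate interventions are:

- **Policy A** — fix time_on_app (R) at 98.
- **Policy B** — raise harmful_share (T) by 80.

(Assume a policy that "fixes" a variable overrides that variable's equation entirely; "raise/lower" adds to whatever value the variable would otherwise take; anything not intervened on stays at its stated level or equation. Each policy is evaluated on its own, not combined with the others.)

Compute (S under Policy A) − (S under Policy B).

1194

Policy A (R := 98):
  R = 98
  E = 112
  T = 174 − 5·98 − 3·112 = -652
  S = 43 + 3·98 − 4·(-652) = 2945
Policy B (T + 80):
  R = 60
  E = 112
  T = 174 − 5·60 − 3·112 (+80 from intervention) = -382
  S = 43 + 3·60 − 4·(-382) = 1751
S: 2945 − 1751 = 1194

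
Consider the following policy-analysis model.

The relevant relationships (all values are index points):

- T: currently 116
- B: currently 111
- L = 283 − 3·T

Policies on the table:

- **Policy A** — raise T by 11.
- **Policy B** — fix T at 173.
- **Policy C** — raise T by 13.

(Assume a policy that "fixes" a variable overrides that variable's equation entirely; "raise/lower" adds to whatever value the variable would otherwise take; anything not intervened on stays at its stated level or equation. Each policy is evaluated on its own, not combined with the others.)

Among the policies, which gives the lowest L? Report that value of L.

Policy A (T + 11):
  T = 116 + 11 = 127
  L = 283 − 3·127 = -98
Policy B (T := 173):
  T = 173
  L = 283 − 3·173 = -236
Policy C (T + 13):
  T = 116 + 13 = 129
  L = 283 − 3·129 = -104
Comparing — Policy A: L=-98, Policy B: L=-236, Policy C: L=-104. Lowest is -236 (Policy B).

-236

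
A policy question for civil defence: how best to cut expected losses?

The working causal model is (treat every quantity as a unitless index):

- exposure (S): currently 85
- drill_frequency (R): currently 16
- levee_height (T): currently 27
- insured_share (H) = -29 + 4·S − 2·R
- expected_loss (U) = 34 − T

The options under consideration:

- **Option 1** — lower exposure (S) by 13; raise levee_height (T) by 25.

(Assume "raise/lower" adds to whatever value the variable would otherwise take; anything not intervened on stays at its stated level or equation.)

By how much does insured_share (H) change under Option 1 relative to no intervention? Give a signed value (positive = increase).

Baseline:
  S = 85
  R = 16
  H = -29 + 4·85 − 2·16 = 279
Option 1 (S − 13, T + 25):
  S = 85 − 13 = 72
  R = 16
  H = -29 + 4·72 − 2·16 = 227
Change in H: 227 − 279 = -52

-52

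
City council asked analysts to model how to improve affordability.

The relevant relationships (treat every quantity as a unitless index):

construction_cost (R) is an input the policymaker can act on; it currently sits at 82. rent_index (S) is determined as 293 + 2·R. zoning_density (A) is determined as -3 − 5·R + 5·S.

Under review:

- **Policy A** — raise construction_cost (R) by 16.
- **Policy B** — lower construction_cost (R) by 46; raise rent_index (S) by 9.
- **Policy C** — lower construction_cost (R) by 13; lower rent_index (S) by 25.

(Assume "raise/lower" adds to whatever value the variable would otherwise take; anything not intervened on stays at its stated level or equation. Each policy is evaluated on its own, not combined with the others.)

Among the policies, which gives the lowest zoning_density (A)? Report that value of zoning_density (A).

Policy A (R + 16):
  R = 82 + 16 = 98
  S = 293 + 2·98 = 489
  A = -3 − 5·98 + 5·489 = 1952
Policy B (R − 46, S + 9):
  R = 82 − 46 = 36
  S = 293 + 2·36 (+9 from intervention) = 374
  A = -3 − 5·36 + 5·374 = 1687
Policy C (R − 13, S − 25):
  R = 82 − 13 = 69
  S = 293 + 2·69 (−25 from intervention) = 406
  A = -3 − 5·69 + 5·406 = 1682
Comparing — Policy A: A=1952, Policy B: A=1687, Policy C: A=1682. Lowest is 1682 (Policy C).

1682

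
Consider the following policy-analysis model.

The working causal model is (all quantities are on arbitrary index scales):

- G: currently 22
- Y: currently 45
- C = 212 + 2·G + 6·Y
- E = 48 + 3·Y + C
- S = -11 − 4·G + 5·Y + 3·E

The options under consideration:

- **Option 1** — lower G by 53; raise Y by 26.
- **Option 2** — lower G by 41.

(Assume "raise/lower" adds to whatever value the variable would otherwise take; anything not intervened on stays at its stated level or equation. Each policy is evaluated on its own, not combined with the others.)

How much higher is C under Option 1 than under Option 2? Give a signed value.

Option 1 (G − 53, Y + 26):
  G = 22 − 53 = -31
  Y = 45 + 26 = 71
  C = 212 + 2·(-31) + 6·71 = 576
Option 2 (G − 41):
  G = 22 − 41 = -19
  Y = 45
  C = 212 + 2·(-19) + 6·45 = 444
C: 576 − 444 = 132

132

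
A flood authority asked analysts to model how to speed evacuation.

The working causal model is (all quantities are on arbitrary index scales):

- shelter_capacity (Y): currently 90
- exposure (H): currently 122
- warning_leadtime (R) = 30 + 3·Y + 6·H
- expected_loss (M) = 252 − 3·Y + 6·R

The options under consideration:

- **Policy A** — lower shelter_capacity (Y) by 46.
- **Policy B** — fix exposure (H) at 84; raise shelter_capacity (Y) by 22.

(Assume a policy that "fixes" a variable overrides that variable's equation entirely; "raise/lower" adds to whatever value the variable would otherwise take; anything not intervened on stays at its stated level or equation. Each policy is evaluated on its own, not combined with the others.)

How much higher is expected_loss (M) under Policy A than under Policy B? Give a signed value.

348

Policy A (Y − 46):
  Y = 90 − 46 = 44
  H = 122
  R = 30 + 3·44 + 6·122 = 894
  M = 252 − 3·44 + 6·894 = 5484
Policy B (H := 84, Y + 22):
  Y = 90 + 22 = 112
  H = 84
  R = 30 + 3·112 + 6·84 = 870
  M = 252 − 3·112 + 6·870 = 5136
M: 5484 − 5136 = 348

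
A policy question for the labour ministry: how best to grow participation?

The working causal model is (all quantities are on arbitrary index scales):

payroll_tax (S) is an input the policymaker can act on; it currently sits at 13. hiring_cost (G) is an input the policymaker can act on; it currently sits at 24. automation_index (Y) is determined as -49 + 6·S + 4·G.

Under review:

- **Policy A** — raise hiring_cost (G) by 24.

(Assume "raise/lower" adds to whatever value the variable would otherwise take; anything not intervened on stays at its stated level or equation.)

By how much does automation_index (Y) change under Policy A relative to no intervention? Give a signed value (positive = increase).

96

Baseline:
  S = 13
  G = 24
  Y = -49 + 6·13 + 4·24 = 125
Policy A (G + 24):
  S = 13
  G = 24 + 24 = 48
  Y = -49 + 6·13 + 4·48 = 221
Change in Y: 221 − 125 = 96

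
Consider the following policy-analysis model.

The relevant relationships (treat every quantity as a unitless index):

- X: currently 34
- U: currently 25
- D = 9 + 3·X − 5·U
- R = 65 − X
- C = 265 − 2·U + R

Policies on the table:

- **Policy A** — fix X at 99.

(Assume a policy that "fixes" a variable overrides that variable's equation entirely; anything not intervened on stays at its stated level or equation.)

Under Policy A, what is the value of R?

-34

Policy A (X := 99):
  X = 99
  R = 65 − 99 = -34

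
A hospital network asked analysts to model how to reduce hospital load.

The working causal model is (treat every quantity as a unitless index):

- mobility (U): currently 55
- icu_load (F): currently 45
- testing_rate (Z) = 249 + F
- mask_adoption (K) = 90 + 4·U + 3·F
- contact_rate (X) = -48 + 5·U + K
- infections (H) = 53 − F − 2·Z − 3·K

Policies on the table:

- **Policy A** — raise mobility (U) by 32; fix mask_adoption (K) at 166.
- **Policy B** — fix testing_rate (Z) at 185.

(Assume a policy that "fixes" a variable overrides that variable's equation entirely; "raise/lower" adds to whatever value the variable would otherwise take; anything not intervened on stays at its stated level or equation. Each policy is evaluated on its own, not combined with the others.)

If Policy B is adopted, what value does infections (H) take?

-1697

Policy B (Z := 185):
  U = 55
  F = 45
  Z = 185
  K = 90 + 4·55 + 3·45 = 445
  H = 53 − 45 − 2·185 − 3·445 = -1697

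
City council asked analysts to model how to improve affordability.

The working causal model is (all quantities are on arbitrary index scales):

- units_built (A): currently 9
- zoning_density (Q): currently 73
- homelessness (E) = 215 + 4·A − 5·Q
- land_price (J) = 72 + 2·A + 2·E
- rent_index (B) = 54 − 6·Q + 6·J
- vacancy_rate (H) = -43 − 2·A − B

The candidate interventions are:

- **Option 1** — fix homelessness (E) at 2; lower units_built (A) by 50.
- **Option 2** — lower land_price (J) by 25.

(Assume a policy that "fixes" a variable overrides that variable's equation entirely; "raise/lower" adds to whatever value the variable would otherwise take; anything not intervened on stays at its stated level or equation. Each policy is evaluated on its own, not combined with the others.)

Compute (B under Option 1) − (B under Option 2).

Option 1 (E := 2, A − 50):
  A = 9 − 50 = -41
  Q = 73
  E = 2
  J = 72 + 2·(-41) + 2·2 = -6
  B = 54 − 6·73 + 6·(-6) = -420
Option 2 (J − 25):
  A = 9
  Q = 73
  E = 215 + 4·9 − 5·73 = -114
  J = 72 + 2·9 + 2·(-114) (−25 from intervention) = -163
  B = 54 − 6·73 + 6·(-163) = -1362
B: -420 − (-1362) = 942

942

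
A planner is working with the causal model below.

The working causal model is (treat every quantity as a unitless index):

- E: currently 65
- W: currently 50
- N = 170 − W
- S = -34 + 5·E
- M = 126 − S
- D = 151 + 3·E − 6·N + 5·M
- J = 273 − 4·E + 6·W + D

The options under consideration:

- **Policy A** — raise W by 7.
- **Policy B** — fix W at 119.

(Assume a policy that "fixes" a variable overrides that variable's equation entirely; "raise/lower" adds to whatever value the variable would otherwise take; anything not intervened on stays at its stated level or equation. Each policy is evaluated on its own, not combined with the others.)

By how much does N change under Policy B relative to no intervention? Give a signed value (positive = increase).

-69

Baseline:
  W = 50
  N = 170 − 50 = 120
Policy B (W := 119):
  W = 119
  N = 170 − 119 = 51
Change in N: 51 − 120 = -69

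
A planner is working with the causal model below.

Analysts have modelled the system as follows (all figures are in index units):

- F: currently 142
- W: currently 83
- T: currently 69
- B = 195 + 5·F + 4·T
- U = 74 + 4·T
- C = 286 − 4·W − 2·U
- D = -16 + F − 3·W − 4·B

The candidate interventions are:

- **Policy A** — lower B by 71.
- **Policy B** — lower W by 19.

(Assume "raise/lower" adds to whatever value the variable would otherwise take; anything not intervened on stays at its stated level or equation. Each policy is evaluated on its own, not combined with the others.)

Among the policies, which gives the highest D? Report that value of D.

Policy A (B − 71):
  F = 142
  W = 83
  T = 69
  B = 195 + 5·142 + 4·69 (−71 from intervention) = 1110
  D = -16 + 142 − 3·83 − 4·1110 = -4563
Policy B (W − 19):
  F = 142
  W = 83 − 19 = 64
  T = 69
  B = 195 + 5·142 + 4·69 = 1181
  D = -16 + 142 − 3·64 − 4·1181 = -4790
Comparing — Policy A: D=-4563, Policy B: D=-4790. Highest is -4563 (Policy A).

-4563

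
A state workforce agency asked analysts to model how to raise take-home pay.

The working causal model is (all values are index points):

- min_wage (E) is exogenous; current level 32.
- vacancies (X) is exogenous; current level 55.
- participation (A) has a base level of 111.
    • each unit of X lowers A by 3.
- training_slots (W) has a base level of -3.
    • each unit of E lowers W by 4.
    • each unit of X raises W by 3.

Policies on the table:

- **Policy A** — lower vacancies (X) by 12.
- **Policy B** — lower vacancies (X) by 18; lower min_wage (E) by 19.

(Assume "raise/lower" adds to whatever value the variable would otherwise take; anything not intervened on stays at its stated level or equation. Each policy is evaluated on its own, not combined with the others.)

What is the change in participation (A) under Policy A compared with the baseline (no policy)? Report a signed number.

36

Baseline:
  X = 55
  A = 111 − 3·55 = -54
Policy A (X − 12):
  X = 55 − 12 = 43
  A = 111 − 3·43 = -18
Change in A: -18 − (-54) = 36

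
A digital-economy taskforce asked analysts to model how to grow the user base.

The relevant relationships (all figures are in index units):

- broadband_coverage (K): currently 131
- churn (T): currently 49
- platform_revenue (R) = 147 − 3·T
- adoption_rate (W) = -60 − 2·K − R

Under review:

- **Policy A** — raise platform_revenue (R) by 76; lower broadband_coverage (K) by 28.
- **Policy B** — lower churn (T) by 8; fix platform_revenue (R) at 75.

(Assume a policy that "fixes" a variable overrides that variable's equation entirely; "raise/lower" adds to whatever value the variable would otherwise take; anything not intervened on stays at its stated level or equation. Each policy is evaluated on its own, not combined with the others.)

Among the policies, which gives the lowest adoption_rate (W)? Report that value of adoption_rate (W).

-397

Policy A (R + 76, K − 28):
  K = 131 − 28 = 103
  T = 49
  R = 147 − 3·49 (+76 from intervention) = 76
  W = -60 − 2·103 − 76 = -342
Policy B (T − 8, R := 75):
  K = 131
  T = 49 − 8 = 41
  R = 75
  W = -60 − 2·131 − 75 = -397
Comparing — Policy A: W=-342, Policy B: W=-397. Lowest is -397 (Policy B).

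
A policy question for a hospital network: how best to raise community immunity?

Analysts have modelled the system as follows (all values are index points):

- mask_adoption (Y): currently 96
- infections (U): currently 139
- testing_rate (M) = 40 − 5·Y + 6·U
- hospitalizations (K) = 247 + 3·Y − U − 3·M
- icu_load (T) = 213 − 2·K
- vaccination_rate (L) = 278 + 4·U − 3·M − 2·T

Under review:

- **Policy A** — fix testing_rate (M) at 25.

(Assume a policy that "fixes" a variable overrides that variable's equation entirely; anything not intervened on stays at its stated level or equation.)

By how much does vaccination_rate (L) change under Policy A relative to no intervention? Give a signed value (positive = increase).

Baseline:
  Y = 96
  U = 139
  M = 40 − 5·96 + 6·139 = 394
  K = 247 + 3·96 − 139 − 3·394 = -786
  T = 213 − 2·(-786) = 1785
  L = 278 + 4·139 − 3·394 − 2·1785 = -3918
Policy A (M := 25):
  Y = 96
  U = 139
  M = 25
  K = 247 + 3·96 − 139 − 3·25 = 321
  T = 213 − 2·321 = -429
  L = 278 + 4·139 − 3·25 − 2·(-429) = 1617
Change in L: 1617 − (-3918) = 5535

5535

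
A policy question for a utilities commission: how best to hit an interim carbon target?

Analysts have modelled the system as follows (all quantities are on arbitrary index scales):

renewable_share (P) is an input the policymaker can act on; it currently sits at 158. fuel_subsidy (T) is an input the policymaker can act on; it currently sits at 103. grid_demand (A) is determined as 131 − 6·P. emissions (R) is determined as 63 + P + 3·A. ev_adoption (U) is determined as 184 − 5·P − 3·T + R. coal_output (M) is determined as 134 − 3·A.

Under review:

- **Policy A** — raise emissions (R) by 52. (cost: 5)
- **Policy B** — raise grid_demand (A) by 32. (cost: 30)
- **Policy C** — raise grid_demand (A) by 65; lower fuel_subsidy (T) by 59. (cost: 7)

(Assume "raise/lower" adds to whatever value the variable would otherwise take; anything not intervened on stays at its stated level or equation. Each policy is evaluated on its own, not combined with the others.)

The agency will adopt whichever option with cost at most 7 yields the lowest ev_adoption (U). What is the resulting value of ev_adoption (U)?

Policy A (R + 52):
  P = 158
  T = 103
  A = 131 − 6·158 = -817
  R = 63 + 158 + 3·(-817) (+52 from intervention) = -2178
  U = 184 − 5·158 − 3·103 + (-2178) = -3093
Policy C (A + 65, T − 59):
  P = 158
  T = 103 − 59 = 44
  A = 131 − 6·158 (+65 from intervention) = -752
  R = 63 + 158 + 3·(-752) = -2035
  U = 184 − 5·158 − 3·44 + (-2035) = -2773
Comparing — Policy A: U=-3093, Policy C: U=-2773. Lowest is -3093 (Policy A).

-3093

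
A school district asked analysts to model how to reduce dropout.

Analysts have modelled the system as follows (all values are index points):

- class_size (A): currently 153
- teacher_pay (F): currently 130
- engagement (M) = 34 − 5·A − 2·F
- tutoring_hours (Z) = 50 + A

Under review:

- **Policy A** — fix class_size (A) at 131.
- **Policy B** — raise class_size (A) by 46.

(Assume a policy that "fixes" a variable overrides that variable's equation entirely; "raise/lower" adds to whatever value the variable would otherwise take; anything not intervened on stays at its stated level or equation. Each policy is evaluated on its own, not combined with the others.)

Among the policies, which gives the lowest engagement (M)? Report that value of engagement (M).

-1221

Policy A (A := 131):
  A = 131
  F = 130
  M = 34 − 5·131 − 2·130 = -881
Policy B (A + 46):
  A = 153 + 46 = 199
  F = 130
  M = 34 − 5·199 − 2·130 = -1221
Comparing — Policy A: M=-881, Policy B: M=-1221. Lowest is -1221 (Policy B).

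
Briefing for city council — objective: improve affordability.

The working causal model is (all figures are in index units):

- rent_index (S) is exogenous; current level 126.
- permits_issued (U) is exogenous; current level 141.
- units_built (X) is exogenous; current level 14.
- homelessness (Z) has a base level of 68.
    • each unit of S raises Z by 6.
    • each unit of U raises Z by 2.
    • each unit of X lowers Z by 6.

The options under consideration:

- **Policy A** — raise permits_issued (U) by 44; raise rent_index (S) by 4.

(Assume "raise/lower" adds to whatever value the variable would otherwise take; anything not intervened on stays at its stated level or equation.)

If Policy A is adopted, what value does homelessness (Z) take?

1134

Policy A (U + 44, S + 4):
  S = 126 + 4 = 130
  U = 141 + 44 = 185
  X = 14
  Z = 68 + 6·130 + 2·185 − 6·14 = 1134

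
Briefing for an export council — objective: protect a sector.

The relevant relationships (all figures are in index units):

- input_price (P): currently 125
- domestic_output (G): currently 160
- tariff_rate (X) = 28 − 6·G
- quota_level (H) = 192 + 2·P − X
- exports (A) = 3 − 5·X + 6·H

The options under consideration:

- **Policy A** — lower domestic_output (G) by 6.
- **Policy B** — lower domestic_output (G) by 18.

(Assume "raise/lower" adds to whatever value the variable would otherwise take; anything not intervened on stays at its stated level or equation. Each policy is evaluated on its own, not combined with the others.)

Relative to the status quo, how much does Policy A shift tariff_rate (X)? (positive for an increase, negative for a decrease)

Baseline:
  G = 160
  X = 28 − 6·160 = -932
Policy A (G − 6):
  G = 160 − 6 = 154
  X = 28 − 6·154 = -896
Change in X: -896 − (-932) = 36

36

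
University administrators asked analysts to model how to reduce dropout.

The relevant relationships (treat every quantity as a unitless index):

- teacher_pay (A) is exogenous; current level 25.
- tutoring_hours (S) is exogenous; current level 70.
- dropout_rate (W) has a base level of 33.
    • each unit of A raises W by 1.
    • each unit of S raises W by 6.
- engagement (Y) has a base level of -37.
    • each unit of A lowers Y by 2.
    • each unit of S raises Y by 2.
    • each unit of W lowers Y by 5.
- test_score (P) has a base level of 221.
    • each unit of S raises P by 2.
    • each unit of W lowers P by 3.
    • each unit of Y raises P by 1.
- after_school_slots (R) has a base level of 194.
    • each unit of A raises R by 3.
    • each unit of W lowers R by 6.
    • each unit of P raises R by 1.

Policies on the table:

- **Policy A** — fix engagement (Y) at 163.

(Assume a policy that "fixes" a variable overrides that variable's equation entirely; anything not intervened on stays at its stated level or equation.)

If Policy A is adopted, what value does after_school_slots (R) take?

Policy A (Y := 163):
  A = 25
  S = 70
  W = 33 + 25 + 6·70 = 478
  Y = 163
  P = 221 + 2·70 − 3·478 + 163 = -910
  R = 194 + 3·25 − 6·478 + (-910) = -3509

-3509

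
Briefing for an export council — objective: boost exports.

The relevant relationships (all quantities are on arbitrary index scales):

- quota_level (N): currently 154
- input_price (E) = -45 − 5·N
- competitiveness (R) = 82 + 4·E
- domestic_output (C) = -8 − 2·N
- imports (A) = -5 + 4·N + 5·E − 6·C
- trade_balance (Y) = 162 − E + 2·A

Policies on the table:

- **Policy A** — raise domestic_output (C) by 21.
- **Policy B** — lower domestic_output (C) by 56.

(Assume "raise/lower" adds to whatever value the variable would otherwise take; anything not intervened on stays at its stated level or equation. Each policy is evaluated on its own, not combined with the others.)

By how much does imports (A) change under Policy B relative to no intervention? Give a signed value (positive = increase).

Baseline:
  N = 154
  E = -45 − 5·154 = -815
  C = -8 − 2·154 = -316
  A = -5 + 4·154 + 5·(-815) − 6·(-316) = -1568
Policy B (C − 56):
  N = 154
  E = -45 − 5·154 = -815
  C = -8 − 2·154 (−56 from intervention) = -372
  A = -5 + 4·154 + 5·(-815) − 6·(-372) = -1232
Change in A: -1232 − (-1568) = 336

336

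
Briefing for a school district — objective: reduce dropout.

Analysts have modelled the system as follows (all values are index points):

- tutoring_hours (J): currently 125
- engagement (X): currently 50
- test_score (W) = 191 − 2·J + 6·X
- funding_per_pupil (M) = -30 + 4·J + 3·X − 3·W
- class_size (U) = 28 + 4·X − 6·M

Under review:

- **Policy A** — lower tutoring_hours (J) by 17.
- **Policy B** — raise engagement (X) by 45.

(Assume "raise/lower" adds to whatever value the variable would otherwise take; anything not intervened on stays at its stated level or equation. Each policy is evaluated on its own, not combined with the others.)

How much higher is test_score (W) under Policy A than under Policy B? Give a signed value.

Policy A (J − 17):
  J = 125 − 17 = 108
  X = 50
  W = 191 − 2·108 + 6·50 = 275
Policy B (X + 45):
  J = 125
  X = 50 + 45 = 95
  W = 191 − 2·125 + 6·95 = 511
W: 275 − 511 = -236

-236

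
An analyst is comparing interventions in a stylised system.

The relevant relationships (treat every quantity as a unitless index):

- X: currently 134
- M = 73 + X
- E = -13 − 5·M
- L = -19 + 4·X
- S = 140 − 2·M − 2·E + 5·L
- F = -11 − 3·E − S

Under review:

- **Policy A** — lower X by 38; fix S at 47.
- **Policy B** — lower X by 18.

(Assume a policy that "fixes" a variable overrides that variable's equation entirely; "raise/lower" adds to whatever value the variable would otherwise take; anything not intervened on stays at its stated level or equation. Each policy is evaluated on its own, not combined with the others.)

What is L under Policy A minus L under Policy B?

Policy A (X − 38, S := 47):
  X = 134 − 38 = 96
  L = -19 + 4·96 = 365
Policy B (X − 18):
  X = 134 − 18 = 116
  L = -19 + 4·116 = 445
L: 365 − 445 = -80

-80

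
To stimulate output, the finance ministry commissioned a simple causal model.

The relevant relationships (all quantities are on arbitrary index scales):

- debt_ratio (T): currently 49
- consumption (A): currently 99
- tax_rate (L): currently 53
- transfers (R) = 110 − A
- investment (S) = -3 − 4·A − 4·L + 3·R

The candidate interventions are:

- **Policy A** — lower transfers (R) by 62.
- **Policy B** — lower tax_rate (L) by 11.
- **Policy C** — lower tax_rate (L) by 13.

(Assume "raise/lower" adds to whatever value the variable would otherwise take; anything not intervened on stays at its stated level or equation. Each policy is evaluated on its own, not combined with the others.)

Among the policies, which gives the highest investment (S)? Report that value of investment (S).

Policy A (R − 62):
  A = 99
  L = 53
  R = 110 − 99 (−62 from intervention) = -51
  S = -3 − 4·99 − 4·53 + 3·(-51) = -764
Policy B (L − 11):
  A = 99
  L = 53 − 11 = 42
  R = 110 − 99 = 11
  S = -3 − 4·99 − 4·42 + 3·11 = -534
Policy C (L − 13):
  A = 99
  L = 53 − 13 = 40
  R = 110 − 99 = 11
  S = -3 − 4·99 − 4·40 + 3·11 = -526
Comparing — Policy A: S=-764, Policy B: S=-534, Policy C: S=-526. Highest is -526 (Policy C).

-526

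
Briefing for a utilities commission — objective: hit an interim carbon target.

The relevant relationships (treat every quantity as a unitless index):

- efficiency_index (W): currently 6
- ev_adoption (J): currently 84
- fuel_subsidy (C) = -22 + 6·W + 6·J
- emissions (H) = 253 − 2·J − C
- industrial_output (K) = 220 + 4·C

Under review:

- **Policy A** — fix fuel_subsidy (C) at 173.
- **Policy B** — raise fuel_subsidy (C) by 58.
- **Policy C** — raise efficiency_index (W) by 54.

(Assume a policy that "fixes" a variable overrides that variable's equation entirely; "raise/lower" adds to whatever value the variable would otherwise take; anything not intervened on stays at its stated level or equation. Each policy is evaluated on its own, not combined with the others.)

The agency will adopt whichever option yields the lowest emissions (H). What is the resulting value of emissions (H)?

-757

Policy A (C := 173):
  W = 6
  J = 84
  C = 173
  H = 253 − 2·84 − 173 = -88
Policy B (C + 58):
  W = 6
  J = 84
  C = -22 + 6·6 + 6·84 (+58 from intervention) = 576
  H = 253 − 2·84 − 576 = -491
Policy C (W + 54):
  W = 6 + 54 = 60
  J = 84
  C = -22 + 6·60 + 6·84 = 842
  H = 253 − 2·84 − 842 = -757
Comparing — Policy A: H=-88, Policy B: H=-491, Policy C: H=-757. Lowest is -757 (Policy C).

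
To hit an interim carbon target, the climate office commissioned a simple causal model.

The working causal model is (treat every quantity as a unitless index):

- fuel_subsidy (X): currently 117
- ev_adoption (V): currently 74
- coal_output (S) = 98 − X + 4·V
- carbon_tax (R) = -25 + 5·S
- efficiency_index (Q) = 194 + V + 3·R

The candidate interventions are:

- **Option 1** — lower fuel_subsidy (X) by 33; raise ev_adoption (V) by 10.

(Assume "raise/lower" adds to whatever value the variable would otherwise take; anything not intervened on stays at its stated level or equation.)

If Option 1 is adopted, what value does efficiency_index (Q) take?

Option 1 (X − 33, V + 10):
  X = 117 − 33 = 84
  V = 74 + 10 = 84
  S = 98 − 84 + 4·84 = 350
  R = -25 + 5·350 = 1725
  Q = 194 + 84 + 3·1725 = 5453

5453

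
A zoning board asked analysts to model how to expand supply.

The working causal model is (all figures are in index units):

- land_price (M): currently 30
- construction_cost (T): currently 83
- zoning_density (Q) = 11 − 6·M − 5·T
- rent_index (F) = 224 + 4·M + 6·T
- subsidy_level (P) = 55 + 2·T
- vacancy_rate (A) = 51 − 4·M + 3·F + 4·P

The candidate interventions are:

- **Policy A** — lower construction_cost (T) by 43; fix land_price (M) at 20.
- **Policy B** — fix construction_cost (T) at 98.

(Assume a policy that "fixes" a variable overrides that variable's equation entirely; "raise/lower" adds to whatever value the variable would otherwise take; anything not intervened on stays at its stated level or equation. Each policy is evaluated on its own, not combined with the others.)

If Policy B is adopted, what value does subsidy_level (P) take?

251

Policy B (T := 98):
  T = 98
  P = 55 + 2·98 = 251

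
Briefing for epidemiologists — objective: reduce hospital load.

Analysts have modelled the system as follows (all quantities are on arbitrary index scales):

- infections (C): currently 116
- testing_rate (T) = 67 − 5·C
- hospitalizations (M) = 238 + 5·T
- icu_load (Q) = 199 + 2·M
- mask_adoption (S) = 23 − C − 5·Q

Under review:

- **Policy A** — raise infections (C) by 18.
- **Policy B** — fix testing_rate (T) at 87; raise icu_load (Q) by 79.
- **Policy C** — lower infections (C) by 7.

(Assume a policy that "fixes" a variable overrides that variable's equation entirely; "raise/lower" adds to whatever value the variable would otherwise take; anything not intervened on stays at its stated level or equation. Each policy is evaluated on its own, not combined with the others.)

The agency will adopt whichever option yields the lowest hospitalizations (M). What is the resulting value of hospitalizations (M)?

-2777

Policy A (C + 18):
  C = 116 + 18 = 134
  T = 67 − 5·134 = -603
  M = 238 + 5·(-603) = -2777
Policy B (T := 87, Q + 79):
  C = 116
  T = 87
  M = 238 + 5·87 = 673
Policy C (C − 7):
  C = 116 − 7 = 109
  T = 67 − 5·109 = -478
  M = 238 + 5·(-478) = -2152
Comparing — Policy A: M=-2777, Policy B: M=673, Policy C: M=-2152. Lowest is -2777 (Policy A).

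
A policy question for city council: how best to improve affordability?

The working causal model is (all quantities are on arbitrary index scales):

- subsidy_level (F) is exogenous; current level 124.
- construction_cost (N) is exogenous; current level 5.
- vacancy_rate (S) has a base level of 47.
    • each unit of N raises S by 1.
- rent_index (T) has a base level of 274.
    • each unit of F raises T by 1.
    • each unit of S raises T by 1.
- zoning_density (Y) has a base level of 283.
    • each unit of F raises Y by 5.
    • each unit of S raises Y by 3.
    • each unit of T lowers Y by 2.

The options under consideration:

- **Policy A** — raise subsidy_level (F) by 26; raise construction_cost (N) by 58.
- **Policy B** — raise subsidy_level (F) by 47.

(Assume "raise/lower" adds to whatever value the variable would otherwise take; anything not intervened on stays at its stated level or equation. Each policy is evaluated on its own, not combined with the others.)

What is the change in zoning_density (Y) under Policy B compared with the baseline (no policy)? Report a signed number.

141

Baseline:
  F = 124
  N = 5
  S = 47 + 5 = 52
  T = 274 + 124 + 52 = 450
  Y = 283 + 5·124 + 3·52 − 2·450 = 159
Policy B (F + 47):
  F = 124 + 47 = 171
  N = 5
  S = 47 + 5 = 52
  T = 274 + 171 + 52 = 497
  Y = 283 + 5·171 + 3·52 − 2·497 = 300
Change in Y: 300 − 159 = 141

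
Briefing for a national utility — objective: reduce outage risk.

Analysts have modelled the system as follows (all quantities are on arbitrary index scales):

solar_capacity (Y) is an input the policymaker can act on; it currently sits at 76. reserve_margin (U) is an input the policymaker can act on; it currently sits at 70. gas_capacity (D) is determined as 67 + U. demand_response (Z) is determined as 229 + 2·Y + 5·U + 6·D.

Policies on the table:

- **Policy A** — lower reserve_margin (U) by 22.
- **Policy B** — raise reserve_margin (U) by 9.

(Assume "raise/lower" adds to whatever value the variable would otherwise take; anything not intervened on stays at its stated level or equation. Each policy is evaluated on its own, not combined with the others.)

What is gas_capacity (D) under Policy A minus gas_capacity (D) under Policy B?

-31

Policy A (U − 22):
  U = 70 − 22 = 48
  D = 67 + 48 = 115
Policy B (U + 9):
  U = 70 + 9 = 79
  D = 67 + 79 = 146
D: 115 − 146 = -31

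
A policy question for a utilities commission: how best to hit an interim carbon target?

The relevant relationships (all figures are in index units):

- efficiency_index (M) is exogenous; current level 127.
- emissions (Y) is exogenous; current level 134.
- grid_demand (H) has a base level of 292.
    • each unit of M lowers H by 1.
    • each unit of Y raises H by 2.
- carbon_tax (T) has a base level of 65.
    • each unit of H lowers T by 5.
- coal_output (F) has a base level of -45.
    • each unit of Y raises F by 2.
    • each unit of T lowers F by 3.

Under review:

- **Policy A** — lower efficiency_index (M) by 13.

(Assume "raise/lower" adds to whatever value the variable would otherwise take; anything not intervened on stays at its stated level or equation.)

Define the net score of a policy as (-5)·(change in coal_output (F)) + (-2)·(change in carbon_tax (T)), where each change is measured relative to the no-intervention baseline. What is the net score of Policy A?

-845

Baseline:
  M = 127
  Y = 134
  H = 292 − 127 + 2·134 = 433
  T = 65 − 5·433 = -2100
  F = -45 + 2·134 − 3·(-2100) = 6523
Policy A (M − 13):
  M = 127 − 13 = 114
  Y = 134
  H = 292 − 114 + 2·134 = 446
  T = 65 − 5·446 = -2165
  F = -45 + 2·134 − 3·(-2165) = 6718
ΔF = 6718 − 6523 = 195; ΔT = -2165 − (-2100) = -65
Score = (-5)·195 + (-2)·(-65) = -845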